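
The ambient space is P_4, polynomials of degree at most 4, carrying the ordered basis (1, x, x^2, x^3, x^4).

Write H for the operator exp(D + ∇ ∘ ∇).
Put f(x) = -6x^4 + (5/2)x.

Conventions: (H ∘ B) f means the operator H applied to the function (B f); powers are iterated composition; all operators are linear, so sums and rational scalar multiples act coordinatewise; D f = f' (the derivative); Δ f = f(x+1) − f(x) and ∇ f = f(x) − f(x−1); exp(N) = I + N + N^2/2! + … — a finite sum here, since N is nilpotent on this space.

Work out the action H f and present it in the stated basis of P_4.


order-1 term: -24x^3 - 72x^2 + 144x - 163/2
order-2 term: -36x^2 - 144x + 72
order-3 term: -24x - 72
order-4 term: -6
the series for exp(D + ∇ ∘ ∇) f terminates at order 4
exp(D + ∇ ∘ ∇) f = -6x^4 - 24x^3 - 108x^2 - (43/2)x - 175/2

g(x) = -6x^4 - 24x^3 - 108x^2 - (43/2)x - 175/2


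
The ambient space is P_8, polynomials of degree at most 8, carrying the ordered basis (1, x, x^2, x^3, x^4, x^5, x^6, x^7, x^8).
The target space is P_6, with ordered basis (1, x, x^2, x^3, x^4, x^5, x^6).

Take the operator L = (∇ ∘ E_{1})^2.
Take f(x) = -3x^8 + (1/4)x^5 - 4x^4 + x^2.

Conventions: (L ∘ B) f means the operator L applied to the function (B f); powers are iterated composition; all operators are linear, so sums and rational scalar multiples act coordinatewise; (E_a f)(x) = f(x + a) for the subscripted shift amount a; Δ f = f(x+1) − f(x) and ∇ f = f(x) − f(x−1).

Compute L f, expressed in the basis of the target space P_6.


E_{1} f = -3x^8 - 24x^7 - 84x^6 - (671/4)x^5 - (851/4)x^4 - (363/2)x^3 - (209/2)x^2 - (147/4)x - 23/4
∇ E_{1} f = -24x^7 - 84x^6 - 168x^5 - (835/4)x^4 - (363/2)x^3 - (211/2)x^2 - (147/4)x - 23/4
E_{1} (∇ ∘ E_{1}) f = -24x^7 - 252x^6 - 1176x^5 - (12595/4)x^4 - (10433/2)x^3 - (10693/2)x^2 - (12557/4)x - 3257/4
∇ E_{1} (∇ ∘ E_{1}) f = -168x^6 - 1008x^5 - 2940x^4 - 5035x^3 - 5241x^2 - (6205/2)x - 1617/2

the result is g(x) = -168x^6 - 1008x^5 - 2940x^4 - 5035x^3 - 5241x^2 - (6205/2)x - 1617/2


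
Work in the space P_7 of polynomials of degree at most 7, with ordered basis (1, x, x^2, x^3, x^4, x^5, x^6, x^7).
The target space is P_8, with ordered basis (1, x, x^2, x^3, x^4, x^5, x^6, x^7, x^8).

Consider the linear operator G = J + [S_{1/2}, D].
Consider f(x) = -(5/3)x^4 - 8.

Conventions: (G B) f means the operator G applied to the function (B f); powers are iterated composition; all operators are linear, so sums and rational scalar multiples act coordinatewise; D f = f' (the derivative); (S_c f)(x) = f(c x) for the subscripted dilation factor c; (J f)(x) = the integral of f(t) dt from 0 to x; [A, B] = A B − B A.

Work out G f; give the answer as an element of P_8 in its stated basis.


J f = -(1/3)x^5 - 8x
D f = -(20/3)x^3
S_{1/2} D f = -(5/6)x^3
S_{1/2} f = -(5/48)x^4 - 8
D S_{1/2} f = -(5/12)x^3
[S_{1/2}, D] f = -(5/12)x^3
(J + [S_{1/2}, D]) f = -(1/3)x^5 - (5/12)x^3 - 8x

g(x) = -(1/3)x^5 - (5/12)x^3 - 8x


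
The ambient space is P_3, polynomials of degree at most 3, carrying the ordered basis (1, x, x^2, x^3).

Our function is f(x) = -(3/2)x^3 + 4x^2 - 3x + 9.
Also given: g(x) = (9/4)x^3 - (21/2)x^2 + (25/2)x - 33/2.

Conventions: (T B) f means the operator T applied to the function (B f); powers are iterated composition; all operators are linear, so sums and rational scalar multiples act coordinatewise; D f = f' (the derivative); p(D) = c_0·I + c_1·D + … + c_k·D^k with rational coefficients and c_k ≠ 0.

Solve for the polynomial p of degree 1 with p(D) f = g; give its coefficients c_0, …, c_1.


c_0 = -3/2, c_1 = 1

D^0 f = -(3/2)x^3 + 4x^2 - 3x + 9
D^1 f = -(9/2)x^2 + 8x - 3
matching coefficients of g against c_0 f + c_1 Df + … from the top degree down determines the c_i
solution: c_0 = -3/2, c_1 = 1


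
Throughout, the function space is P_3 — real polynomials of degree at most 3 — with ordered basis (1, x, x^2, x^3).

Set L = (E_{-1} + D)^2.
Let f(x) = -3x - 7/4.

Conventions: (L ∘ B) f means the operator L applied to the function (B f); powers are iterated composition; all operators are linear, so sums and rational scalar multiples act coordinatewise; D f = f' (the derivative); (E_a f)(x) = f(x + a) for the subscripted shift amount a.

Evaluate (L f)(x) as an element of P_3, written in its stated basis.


E_{-1} f = -3x + 5/4
D f = -3
(E_{-1} + D) f = -3x - 7/4
E_{-1} (E_{-1} + D) f = -3x + 5/4
D (E_{-1} + D) f = -3
(E_{-1} + D) (E_{-1} + D) f = -3x - 7/4

g(x) = -3x - 7/4


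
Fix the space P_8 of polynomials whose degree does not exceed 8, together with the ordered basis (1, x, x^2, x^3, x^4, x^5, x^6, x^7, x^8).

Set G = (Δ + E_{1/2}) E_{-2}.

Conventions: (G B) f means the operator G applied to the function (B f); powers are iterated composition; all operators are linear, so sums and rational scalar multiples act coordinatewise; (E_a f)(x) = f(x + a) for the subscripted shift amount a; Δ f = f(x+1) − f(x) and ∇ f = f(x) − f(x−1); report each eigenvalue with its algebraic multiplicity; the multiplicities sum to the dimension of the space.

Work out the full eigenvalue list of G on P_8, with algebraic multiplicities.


image of 1: 1
image of x: x - 1/2
image of x^2: x^2 - x - 3/4
image of x^3: x^3 - (3/2)x^2 - (9/4)x + 29/8
image of x^4: x^4 - 2x^3 - (9/2)x^2 + (29/2)x - 159/16
image of x^5: x^5 - (5/2)x^4 - (15/2)x^3 + (145/4)x^2 - (795/16)x + 749/32
image of x^6: x^6 - 3x^5 - (45/4)x^4 + (145/2)x^3 - (2385/16)x^2 + (2247/16)x - 3303/64
image of x^7: x^7 - (7/2)x^6 - (63/4)x^5 + (1015/8)x^4 - (5565/16)x^3 + (15729/32)x^2 - (23121/64)x + 14069/128
image of x^8: x^8 - 4x^7 - 21x^6 + 203x^5 - (5565/8)x^4 + (5243/4)x^3 - (23121/16)x^2 + (14069/16)x - 58719/256
the matrix is upper triangular; its diagonal is (1, 1, 1, 1, 1, 1, 1, 1, 1)
for a triangular matrix the eigenvalues are the diagonal entries, with algebraic multiplicity their repetition count

λ = 1 (multiplicity 9)


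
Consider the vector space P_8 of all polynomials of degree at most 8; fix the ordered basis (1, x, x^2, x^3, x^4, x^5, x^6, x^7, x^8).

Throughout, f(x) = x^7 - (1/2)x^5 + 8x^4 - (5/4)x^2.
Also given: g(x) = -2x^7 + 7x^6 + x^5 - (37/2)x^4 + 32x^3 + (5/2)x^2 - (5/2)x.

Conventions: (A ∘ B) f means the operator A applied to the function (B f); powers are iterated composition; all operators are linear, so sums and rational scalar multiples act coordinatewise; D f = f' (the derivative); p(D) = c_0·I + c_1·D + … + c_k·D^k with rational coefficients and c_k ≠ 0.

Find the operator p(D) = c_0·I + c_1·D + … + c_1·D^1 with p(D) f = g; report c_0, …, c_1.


c_0 = -2, c_1 = 1

D^0 f = x^7 - (1/2)x^5 + 8x^4 - (5/4)x^2
D^1 f = 7x^6 - (5/2)x^4 + 32x^3 - (5/2)x
matching coefficients of g against c_0 f + c_1 Df + … from the top degree down determines the c_i
solution: c_0 = -2, c_1 = 1


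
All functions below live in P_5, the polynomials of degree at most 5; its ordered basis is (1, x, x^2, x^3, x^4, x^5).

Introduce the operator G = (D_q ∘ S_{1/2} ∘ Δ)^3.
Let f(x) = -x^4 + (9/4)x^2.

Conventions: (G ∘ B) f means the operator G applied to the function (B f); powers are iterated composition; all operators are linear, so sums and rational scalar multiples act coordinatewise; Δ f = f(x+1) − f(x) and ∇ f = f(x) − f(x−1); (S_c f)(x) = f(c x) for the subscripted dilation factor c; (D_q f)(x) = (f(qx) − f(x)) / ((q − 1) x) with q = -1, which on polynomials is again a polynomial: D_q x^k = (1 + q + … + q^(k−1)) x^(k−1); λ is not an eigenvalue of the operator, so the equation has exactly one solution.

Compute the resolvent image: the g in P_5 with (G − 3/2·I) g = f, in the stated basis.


the result is g(x) = (2/3)x^4 - (3/2)x^2

write g with unknown coordinates in the stated basis and equate coefficients in (G − 3/2·I) g = f
solving from the highest basis element down gives g = (2/3)x^4 - (3/2)x^2
check: G g = 0
so G g − 3/2·g = -x^4 + (9/4)x^2 = f ✓


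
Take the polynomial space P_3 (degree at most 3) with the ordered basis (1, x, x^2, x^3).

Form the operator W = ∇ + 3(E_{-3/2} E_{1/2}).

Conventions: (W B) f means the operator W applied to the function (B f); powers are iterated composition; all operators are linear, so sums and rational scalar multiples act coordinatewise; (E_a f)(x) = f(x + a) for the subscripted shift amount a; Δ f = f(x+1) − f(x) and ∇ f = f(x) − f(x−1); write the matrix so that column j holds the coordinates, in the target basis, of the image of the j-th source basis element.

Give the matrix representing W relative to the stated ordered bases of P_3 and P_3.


image of 1: 3
image of x: 3x - 2
image of x^2: 3x^2 - 4x + 2
image of x^3: 3x^3 - 6x^2 + 6x - 2
each image's coordinates form column j of the matrix

the matrix is [[3, -2, 2, -2]; [0, 3, -4, 6]; [0, 0, 3, -6]; [0, 0, 0, 3]] (rows listed top to bottom)


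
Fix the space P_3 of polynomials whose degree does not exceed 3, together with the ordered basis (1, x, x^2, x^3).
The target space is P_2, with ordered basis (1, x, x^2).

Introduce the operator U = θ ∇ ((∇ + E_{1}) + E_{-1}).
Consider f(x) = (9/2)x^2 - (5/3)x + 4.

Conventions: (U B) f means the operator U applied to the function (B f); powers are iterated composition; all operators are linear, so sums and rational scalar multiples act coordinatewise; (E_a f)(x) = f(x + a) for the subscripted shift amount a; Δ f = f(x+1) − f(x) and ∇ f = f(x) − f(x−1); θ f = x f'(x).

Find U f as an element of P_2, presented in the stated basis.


g(x) = 18x

∇ f = 9x - 37/6
E_{1} f = (9/2)x^2 + (22/3)x + 41/6
(∇ + E_{1}) f = (9/2)x^2 + (49/3)x + 2/3
E_{-1} f = (9/2)x^2 - (32/3)x + 61/6
((∇ + E_{1}) + E_{-1}) f = 9x^2 + (17/3)x + 65/6
∇ ((∇ + E_{1}) + E_{-1}) f = 18x - 10/3
θ ∇ ((∇ + E_{1}) + E_{-1}) f = 18x


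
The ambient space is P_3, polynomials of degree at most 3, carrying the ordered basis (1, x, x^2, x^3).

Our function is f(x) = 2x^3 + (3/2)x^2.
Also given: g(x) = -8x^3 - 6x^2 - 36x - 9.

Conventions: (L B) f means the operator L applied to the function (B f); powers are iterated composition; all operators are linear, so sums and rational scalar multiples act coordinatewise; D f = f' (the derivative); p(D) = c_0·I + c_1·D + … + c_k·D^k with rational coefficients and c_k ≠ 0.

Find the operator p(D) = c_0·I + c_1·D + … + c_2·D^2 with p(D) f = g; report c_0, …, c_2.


p(D) = -4·I − 3·D^2, i.e. c_0 = -4, c_1 = 0, c_2 = -3

D^0 f = 2x^3 + (3/2)x^2
D^1 f = 6x^2 + 3x
D^2 f = 12x + 3
matching coefficients of g against c_0 f + c_1 Df + … from the top degree down determines the c_i
solution: c_0 = -4, c_1 = 0, c_2 = -3


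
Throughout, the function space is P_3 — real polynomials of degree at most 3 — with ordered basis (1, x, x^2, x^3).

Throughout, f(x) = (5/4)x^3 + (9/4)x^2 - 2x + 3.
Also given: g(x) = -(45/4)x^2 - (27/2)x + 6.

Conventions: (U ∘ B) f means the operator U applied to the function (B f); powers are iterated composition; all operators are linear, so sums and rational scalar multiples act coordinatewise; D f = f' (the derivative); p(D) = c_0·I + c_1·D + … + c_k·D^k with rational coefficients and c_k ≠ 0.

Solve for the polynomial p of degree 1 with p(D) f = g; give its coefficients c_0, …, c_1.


p(D) = -3·D, i.e. c_0 = 0, c_1 = -3

D^0 f = (5/4)x^3 + (9/4)x^2 - 2x + 3
D^1 f = (15/4)x^2 + (9/2)x - 2
matching coefficients of g against c_0 f + c_1 Df + … from the top degree down determines the c_i
solution: c_0 = 0, c_1 = -3


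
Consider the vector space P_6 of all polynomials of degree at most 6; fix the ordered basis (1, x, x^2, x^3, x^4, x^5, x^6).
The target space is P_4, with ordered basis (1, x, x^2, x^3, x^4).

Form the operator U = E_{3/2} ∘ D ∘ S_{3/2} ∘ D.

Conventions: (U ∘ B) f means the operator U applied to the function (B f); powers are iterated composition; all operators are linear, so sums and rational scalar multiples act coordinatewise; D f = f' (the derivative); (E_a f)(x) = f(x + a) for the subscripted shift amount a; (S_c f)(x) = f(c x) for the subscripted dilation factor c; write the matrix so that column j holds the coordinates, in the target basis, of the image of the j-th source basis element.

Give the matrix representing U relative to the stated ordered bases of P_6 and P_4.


image of 1: 0
image of x: 0
image of x^2: 3
image of x^3: (27/2)x + 81/4
image of x^4: (81/2)x^2 + (243/2)x + 729/8
image of x^5: (405/4)x^3 + (3645/8)x^2 + (10935/16)x + 10935/32
image of x^6: (3645/16)x^4 + (10935/8)x^3 + (98415/32)x^2 + (98415/32)x + 295245/256
each image's coordinates form column j of the matrix

the matrix is [[0, 0, 3, 81/4, 729/8, 10935/32, 295245/256]; [0, 0, 0, 27/2, 243/2, 10935/16, 98415/32]; [0, 0, 0, 0, 81/2, 3645/8, 98415/32]; [0, 0, 0, 0, 0, 405/4, 10935/8]; [0, 0, 0, 0, 0, 0, 3645/16]] (rows listed top to bottom)


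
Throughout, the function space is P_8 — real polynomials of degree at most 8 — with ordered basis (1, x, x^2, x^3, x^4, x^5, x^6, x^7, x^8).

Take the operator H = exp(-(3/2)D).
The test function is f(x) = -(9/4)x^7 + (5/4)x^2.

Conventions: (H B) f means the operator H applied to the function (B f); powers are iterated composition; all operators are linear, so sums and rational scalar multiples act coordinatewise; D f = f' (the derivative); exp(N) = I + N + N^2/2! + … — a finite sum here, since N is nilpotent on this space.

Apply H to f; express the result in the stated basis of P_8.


order-1 term: (189/8)x^6 - (15/4)x
order-2 term: -(1701/16)x^5 + 45/16
order-3 term: (8505/32)x^4
order-4 term: -(25515/64)x^3
order-5 term: (45927/128)x^2
order-6 term: -(45927/256)x
order-7 term: 19683/512
the series for exp(-(3/2)D) f terminates at order 7
exp(-(3/2)D) f = -(9/4)x^7 + (189/8)x^6 - (1701/16)x^5 + (8505/32)x^4 - (25515/64)x^3 + (46087/128)x^2 - (46887/256)x + 21123/512

the image equals g(x) = -(9/4)x^7 + (189/8)x^6 - (1701/16)x^5 + (8505/32)x^4 - (25515/64)x^3 + (46087/128)x^2 - (46887/256)x + 21123/512


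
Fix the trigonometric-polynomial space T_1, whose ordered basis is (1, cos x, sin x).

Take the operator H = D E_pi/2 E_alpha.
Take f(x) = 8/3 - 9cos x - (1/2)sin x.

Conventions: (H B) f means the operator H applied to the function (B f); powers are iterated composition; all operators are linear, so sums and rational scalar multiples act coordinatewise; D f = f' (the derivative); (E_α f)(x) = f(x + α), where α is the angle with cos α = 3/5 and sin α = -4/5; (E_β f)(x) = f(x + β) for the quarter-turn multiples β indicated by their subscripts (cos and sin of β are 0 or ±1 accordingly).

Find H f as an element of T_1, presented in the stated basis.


the image equals g(x) = 5cos x + (15/2)sin x

E_alpha f = 8/3 - 5cos x - (15/2)sin x
E_pi/2 E_alpha f = 8/3 - (15/2)cos x + 5sin x
D E_pi/2 E_alpha f = 5cos x + (15/2)sin x


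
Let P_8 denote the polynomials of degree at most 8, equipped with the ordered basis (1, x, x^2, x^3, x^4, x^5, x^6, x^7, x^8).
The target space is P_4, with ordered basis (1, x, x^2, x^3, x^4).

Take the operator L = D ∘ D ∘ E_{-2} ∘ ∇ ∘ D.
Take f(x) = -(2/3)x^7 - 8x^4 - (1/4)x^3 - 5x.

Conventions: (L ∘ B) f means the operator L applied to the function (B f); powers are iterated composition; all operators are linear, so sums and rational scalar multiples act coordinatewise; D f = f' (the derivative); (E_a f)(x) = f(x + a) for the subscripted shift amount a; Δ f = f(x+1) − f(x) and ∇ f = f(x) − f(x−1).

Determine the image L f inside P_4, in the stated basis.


the image equals g(x) = -560x^3 + 4200x^2 - 10640x + 8908

D f = -(14/3)x^6 - 32x^3 - (3/4)x^2 - 5
∇ D f = -28x^5 + 70x^4 - (280/3)x^3 - 26x^2 + (133/2)x - 319/12
E_{-2} ∇ D f = -28x^5 + 350x^4 - (5320/3)x^3 + 4454x^2 - (10859/2)x + 29989/12
D (E_{-2} ∘ ∇ ∘ D) f = -140x^4 + 1400x^3 - 5320x^2 + 8908x - 10859/2
D D (E_{-2} ∘ ∇ ∘ D) f = -560x^3 + 4200x^2 - 10640x + 8908


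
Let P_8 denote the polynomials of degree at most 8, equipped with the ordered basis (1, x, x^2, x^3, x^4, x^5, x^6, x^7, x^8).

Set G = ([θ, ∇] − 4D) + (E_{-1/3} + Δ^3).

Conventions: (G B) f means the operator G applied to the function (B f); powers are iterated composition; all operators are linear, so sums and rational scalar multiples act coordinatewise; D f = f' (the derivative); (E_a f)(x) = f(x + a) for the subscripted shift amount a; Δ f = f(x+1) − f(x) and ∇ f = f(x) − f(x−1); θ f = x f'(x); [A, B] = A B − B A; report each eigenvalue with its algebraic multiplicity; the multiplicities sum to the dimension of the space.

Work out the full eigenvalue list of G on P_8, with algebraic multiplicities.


λ = 1 (multiplicity 9)

image of 1: 1
image of x: x - 16/3
image of x^2: x^2 - (32/3)x + 19/9
image of x^3: x^3 - 16x^2 + (19/3)x + 80/27
image of x^4: x^4 - (64/3)x^3 + (38/3)x^2 + (320/27)x + 3241/81
image of x^5: x^5 - (80/3)x^4 + (190/9)x^3 + (800/27)x^2 + (16205/81)x + 35234/243
image of x^6: x^6 - 32x^5 + (95/3)x^4 + (1600/27)x^3 + (16205/27)x^2 + (70468/81)x + 398035/729
image of x^7: x^7 - (112/3)x^6 + (133/3)x^5 + (2800/27)x^4 + (113435/81)x^3 + (246638/81)x^2 + (2786245/729)x + 3934412/2187
image of x^8: x^8 - (128/3)x^7 + (532/9)x^6 + (4480/27)x^5 + (226870/81)x^4 + (1973104/243)x^3 + (11144980/729)x^2 + (31475296/2187)x + 38080045/6561
the matrix is upper triangular; its diagonal is (1, 1, 1, 1, 1, 1, 1, 1, 1)
for a triangular matrix the eigenvalues are the diagonal entries, with algebraic multiplicity their repetition count


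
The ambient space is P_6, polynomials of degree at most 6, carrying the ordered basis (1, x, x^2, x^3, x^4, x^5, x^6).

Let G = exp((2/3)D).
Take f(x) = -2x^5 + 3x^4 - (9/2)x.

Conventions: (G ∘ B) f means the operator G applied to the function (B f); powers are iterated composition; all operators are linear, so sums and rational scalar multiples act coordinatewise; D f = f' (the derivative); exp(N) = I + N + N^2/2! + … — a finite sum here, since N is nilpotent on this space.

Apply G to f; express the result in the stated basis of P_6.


order-1 term: -(20/3)x^4 + 8x^3 - 3
order-2 term: -(80/9)x^3 + 8x^2
order-3 term: -(160/27)x^2 + (32/9)x
order-4 term: -(160/81)x + 16/27
order-5 term: -64/243
the series for exp((2/3)D) f terminates at order 5
exp((2/3)D) f = -2x^5 - (11/3)x^4 - (8/9)x^3 + (56/27)x^2 - (473/162)x - 649/243

g(x) = -2x^5 - (11/3)x^4 - (8/9)x^3 + (56/27)x^2 - (473/162)x - 649/243


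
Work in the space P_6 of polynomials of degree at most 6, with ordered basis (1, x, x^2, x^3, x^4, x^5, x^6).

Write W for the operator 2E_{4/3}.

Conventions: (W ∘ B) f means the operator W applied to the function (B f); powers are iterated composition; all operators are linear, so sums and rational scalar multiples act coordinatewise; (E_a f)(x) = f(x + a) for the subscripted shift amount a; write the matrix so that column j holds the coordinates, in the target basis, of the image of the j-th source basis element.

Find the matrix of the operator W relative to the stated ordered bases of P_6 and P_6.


the matrix is [[2, 8/3, 32/9, 128/27, 512/81, 2048/243, 8192/729]; [0, 2, 16/3, 32/3, 512/27, 2560/81, 4096/81]; [0, 0, 2, 8, 64/3, 1280/27, 2560/27]; [0, 0, 0, 2, 32/3, 320/9, 2560/27]; [0, 0, 0, 0, 2, 40/3, 160/3]; [0, 0, 0, 0, 0, 2, 16]; [0, 0, 0, 0, 0, 0, 2]] (rows listed top to bottom)

image of 1: 2
image of x: 2x + 8/3
image of x^2: 2x^2 + (16/3)x + 32/9
image of x^3: 2x^3 + 8x^2 + (32/3)x + 128/27
image of x^4: 2x^4 + (32/3)x^3 + (64/3)x^2 + (512/27)x + 512/81
image of x^5: 2x^5 + (40/3)x^4 + (320/9)x^3 + (1280/27)x^2 + (2560/81)x + 2048/243
image of x^6: 2x^6 + 16x^5 + (160/3)x^4 + (2560/27)x^3 + (2560/27)x^2 + (4096/81)x + 8192/729
each image's coordinates form column j of the matrix


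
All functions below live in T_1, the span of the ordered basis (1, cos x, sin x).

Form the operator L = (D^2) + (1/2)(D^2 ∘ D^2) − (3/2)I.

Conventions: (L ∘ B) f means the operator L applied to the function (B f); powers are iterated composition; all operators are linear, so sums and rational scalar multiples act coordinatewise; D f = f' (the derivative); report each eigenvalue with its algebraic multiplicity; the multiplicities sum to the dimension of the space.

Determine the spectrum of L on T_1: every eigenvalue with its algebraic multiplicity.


image of 1: -3/2
image of cos x: -2cos x
image of sin x: -2sin x
the matrix is diagonal; its diagonal is (-3/2, -2, -2)
for a triangular matrix the eigenvalues are the diagonal entries, with algebraic multiplicity their repetition count

λ = -2 (multiplicity 2), λ = -3/2 (multiplicity 1)


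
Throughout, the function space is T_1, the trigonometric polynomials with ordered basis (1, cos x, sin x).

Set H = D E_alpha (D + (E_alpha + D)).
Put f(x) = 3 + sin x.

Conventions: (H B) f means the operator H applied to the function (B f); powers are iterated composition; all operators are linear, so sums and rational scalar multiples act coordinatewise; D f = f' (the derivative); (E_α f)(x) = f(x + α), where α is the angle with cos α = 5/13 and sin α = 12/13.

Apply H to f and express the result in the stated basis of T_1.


the result is g(x) = -(431/169)cos x - (250/169)sin x

D f = cos x
E_alpha f = 3 + (12/13)cos x + (5/13)sin x
D f = cos x
(E_alpha + D) f = 3 + (25/13)cos x + (5/13)sin x
(D + (E_alpha + D)) f = 3 + (38/13)cos x + (5/13)sin x
E_alpha (D + (E_alpha + D)) f = 3 + (250/169)cos x - (431/169)sin x
D E_alpha (D + (E_alpha + D)) f = -(431/169)cos x - (250/169)sin x


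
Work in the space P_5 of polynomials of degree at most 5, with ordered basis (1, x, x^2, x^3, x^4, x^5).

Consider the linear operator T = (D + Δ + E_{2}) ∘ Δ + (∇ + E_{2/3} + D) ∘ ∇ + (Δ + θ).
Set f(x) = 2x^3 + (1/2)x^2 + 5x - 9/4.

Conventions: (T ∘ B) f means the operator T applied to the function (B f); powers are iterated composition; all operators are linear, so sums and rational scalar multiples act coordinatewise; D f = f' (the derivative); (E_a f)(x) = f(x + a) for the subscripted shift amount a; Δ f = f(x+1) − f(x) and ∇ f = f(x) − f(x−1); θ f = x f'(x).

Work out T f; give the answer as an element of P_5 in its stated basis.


g(x) = 6x^3 + 19x^2 + 94x + 377/6

Δ f = 6x^2 + 7x + 15/2
D Δ f = 12x + 7
Δ Δ f = 12x + 13
E_{2} Δ f = 6x^2 + 31x + 91/2
(D + Δ + E_{2}) Δ f = 6x^2 + 55x + 131/2
∇ f = 6x^2 - 5x + 13/2
∇ ∇ f = 12x - 11
E_{2/3} ∇ f = 6x^2 + 3x + 35/6
D ∇ f = 12x - 5
(∇ + E_{2/3} + D) ∇ f = 6x^2 + 27x - 61/6
Δ f = 6x^2 + 7x + 15/2
θ f = 6x^3 + x^2 + 5x
(Δ + θ) f = 6x^3 + 7x^2 + 12x + 15/2
((D + Δ + E_{2}) ∘ Δ + (∇ + E_{2/3} + D) ∘ ∇ + (Δ + θ)) f = 6x^3 + 19x^2 + 94x + 377/6


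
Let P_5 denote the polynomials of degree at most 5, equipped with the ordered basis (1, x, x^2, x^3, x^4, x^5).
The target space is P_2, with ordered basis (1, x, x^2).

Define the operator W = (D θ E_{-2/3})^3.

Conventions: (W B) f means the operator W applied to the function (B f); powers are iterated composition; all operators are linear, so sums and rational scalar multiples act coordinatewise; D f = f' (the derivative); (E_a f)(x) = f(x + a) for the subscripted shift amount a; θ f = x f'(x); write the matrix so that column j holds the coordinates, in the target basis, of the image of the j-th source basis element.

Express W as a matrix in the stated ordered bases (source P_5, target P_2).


the matrix is [[0, 0, 0, 36, -416, 8480/3]; [0, 0, 0, 0, 576, -7520]; [0, 0, 0, 0, 0, 3600]] (rows listed top to bottom)

image of 1: 0
image of x: 0
image of x^2: 0
image of x^3: 36
image of x^4: 576x - 416
image of x^5: 3600x^2 - 7520x + 8480/3
each image's coordinates form column j of the matrix


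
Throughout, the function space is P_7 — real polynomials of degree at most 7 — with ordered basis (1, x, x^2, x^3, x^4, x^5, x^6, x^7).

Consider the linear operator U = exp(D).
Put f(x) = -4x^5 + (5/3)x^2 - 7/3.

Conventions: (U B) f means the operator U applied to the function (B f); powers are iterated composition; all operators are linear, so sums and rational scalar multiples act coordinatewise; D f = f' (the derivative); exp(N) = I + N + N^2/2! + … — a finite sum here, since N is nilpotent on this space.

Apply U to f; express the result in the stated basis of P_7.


order-1 term: -20x^4 + (10/3)x
order-2 term: -40x^3 + 5/3
order-3 term: -40x^2
order-4 term: -20x
order-5 term: -4
the series for exp(D) f terminates at order 5
exp(D) f = -4x^5 - 20x^4 - 40x^3 - (115/3)x^2 - (50/3)x - 14/3

g(x) = -4x^5 - 20x^4 - 40x^3 - (115/3)x^2 - (50/3)x - 14/3


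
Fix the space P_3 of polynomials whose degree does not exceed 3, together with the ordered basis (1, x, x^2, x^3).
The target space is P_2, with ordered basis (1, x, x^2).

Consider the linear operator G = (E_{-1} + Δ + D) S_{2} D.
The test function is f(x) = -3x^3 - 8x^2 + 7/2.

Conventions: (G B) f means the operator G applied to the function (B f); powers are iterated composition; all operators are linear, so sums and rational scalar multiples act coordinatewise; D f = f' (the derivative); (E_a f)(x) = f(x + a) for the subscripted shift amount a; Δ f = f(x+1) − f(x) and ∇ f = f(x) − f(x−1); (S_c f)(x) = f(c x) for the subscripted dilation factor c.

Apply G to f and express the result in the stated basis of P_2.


the image equals g(x) = -36x^2 - 104x - 104

D f = -9x^2 - 16x
S_{2} D f = -36x^2 - 32x
E_{-1} (S_{2} D) f = -36x^2 + 40x - 4
Δ (S_{2} D) f = -72x - 68
D (S_{2} D) f = -72x - 32
(E_{-1} + Δ + D) (S_{2} D) f = -36x^2 - 104x - 104


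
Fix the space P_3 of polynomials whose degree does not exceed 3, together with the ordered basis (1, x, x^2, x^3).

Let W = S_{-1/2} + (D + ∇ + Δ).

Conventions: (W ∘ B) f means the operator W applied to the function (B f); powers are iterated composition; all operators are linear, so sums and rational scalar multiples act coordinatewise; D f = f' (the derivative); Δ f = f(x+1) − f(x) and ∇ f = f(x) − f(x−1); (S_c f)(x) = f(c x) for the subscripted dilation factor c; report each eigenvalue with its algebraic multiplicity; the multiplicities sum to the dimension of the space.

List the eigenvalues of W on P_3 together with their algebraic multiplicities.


image of 1: 1
image of x: -(1/2)x + 3
image of x^2: (1/4)x^2 + 6x
image of x^3: -(1/8)x^3 + 9x^2 + 2
the matrix is upper triangular; its diagonal is (1, -1/2, 1/4, -1/8)
for a triangular matrix the eigenvalues are the diagonal entries, with algebraic multiplicity their repetition count

λ = -1/2 (multiplicity 1), λ = -1/8 (multiplicity 1), λ = 1/4 (multiplicity 1), λ = 1 (multiplicity 1)


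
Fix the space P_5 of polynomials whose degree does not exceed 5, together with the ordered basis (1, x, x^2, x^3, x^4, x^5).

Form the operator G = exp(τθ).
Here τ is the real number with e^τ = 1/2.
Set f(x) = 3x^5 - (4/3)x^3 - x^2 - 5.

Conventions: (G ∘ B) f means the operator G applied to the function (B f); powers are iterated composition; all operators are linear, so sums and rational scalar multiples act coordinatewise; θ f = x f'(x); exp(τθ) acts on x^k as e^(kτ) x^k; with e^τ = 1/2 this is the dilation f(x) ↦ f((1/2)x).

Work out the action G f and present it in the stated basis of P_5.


exp(τθ) x^k = e^(kτ) x^k; with e^τ = 1/2 this sends x^k to (1/2)^k x^k
x^2 ↦ 1/4 x^2
x^3 ↦ 1/8 x^3
x^5 ↦ 1/32 x^5
applying this coordinatewise to f: exp(τθ) f = (3/32)x^5 - (1/6)x^3 - (1/4)x^2 - 5

g(x) = (3/32)x^5 - (1/6)x^3 - (1/4)x^2 - 5


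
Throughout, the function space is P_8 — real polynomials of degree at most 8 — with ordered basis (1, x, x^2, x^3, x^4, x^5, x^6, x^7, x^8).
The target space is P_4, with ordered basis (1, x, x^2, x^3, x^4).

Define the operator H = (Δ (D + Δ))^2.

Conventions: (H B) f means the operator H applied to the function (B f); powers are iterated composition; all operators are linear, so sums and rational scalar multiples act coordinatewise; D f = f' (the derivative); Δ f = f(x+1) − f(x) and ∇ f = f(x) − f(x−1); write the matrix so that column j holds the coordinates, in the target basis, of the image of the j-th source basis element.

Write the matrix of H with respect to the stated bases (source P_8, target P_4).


image of 1: 0
image of x: 0
image of x^2: 0
image of x^3: 0
image of x^4: 96
image of x^5: 480x + 720
image of x^6: 1440x^2 + 4320x + 3780
image of x^7: 3360x^3 + 15120x^2 + 26460x + 17220
image of x^8: 6720x^4 + 40320x^3 + 105840x^2 + 137760x + 73192
each image's coordinates form column j of the matrix

the matrix is [[0, 0, 0, 0, 96, 720, 3780, 17220, 73192]; [0, 0, 0, 0, 0, 480, 4320, 26460, 137760]; [0, 0, 0, 0, 0, 0, 1440, 15120, 105840]; [0, 0, 0, 0, 0, 0, 0, 3360, 40320]; [0, 0, 0, 0, 0, 0, 0, 0, 6720]] (rows listed top to bottom)


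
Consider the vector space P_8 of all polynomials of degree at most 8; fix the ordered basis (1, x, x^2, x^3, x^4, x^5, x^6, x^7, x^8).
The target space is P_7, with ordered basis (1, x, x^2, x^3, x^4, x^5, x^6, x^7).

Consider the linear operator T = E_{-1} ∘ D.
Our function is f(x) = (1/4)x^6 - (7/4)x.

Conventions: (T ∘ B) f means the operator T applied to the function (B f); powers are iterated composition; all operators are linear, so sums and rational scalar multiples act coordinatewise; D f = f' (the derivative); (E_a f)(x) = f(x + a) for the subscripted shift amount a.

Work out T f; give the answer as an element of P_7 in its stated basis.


D f = (3/2)x^5 - 7/4
E_{-1} D f = (3/2)x^5 - (15/2)x^4 + 15x^3 - 15x^2 + (15/2)x - 13/4

g(x) = (3/2)x^5 - (15/2)x^4 + 15x^3 - 15x^2 + (15/2)x - 13/4


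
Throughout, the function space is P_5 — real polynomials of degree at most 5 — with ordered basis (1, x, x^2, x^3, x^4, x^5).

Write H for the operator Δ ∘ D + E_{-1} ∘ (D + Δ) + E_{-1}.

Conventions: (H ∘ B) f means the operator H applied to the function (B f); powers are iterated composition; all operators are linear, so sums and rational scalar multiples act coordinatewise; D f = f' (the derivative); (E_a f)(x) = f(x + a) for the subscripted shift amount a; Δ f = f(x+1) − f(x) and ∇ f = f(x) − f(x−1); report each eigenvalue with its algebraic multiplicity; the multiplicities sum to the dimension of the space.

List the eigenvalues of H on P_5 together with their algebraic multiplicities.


λ = 1 (multiplicity 6)

image of 1: 1
image of x: x + 1
image of x^2: x^2 + 2x
image of x^3: x^3 + 3x^2 + 6
image of x^4: x^4 + 4x^3 + 24x
image of x^5: x^5 + 5x^4 + 60x^2 + 10
the matrix is upper triangular; its diagonal is (1, 1, 1, 1, 1, 1)
for a triangular matrix the eigenvalues are the diagonal entries, with algebraic multiplicity their repetition count


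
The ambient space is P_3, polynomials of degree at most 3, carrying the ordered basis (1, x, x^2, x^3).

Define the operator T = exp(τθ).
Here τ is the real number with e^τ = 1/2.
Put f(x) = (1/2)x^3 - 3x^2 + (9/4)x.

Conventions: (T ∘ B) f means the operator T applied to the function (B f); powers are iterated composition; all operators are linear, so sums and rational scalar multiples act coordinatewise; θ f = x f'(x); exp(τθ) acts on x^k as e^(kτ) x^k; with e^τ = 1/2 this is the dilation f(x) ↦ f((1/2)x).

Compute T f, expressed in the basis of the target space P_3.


the result is g(x) = (1/16)x^3 - (3/4)x^2 + (9/8)x

exp(τθ) x^k = e^(kτ) x^k; with e^τ = 1/2 this sends x^k to (1/2)^k x^k
x ↦ 1/2 x
x^2 ↦ 1/4 x^2
x^3 ↦ 1/8 x^3
applying this coordinatewise to f: exp(τθ) f = (1/16)x^3 - (3/4)x^2 + (9/8)x


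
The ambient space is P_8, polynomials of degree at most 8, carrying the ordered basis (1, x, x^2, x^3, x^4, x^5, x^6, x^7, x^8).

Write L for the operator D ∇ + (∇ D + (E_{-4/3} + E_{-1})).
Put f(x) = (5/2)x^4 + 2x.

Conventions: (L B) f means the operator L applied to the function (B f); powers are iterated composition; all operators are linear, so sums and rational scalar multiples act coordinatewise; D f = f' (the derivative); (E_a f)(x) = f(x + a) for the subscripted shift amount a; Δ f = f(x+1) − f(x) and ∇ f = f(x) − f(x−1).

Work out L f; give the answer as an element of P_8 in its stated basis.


∇ f = 10x^3 - 15x^2 + 10x - 1/2
D ∇ f = 30x^2 - 30x + 10
D f = 10x^3 + 2
∇ D f = 30x^2 - 30x + 10
E_{-4/3} f = (5/2)x^4 - (40/3)x^3 + (80/3)x^2 - (586/27)x + 424/81
E_{-1} f = (5/2)x^4 - 10x^3 + 15x^2 - 8x + 1/2
(E_{-4/3} + E_{-1}) f = 5x^4 - (70/3)x^3 + (125/3)x^2 - (802/27)x + 929/162
(∇ D + (E_{-4/3} + E_{-1})) f = 5x^4 - (70/3)x^3 + (215/3)x^2 - (1612/27)x + 2549/162
(D ∇ + (∇ D + (E_{-4/3} + E_{-1}))) f = 5x^4 - (70/3)x^3 + (305/3)x^2 - (2422/27)x + 4169/162

the image equals g(x) = 5x^4 - (70/3)x^3 + (305/3)x^2 - (2422/27)x + 4169/162


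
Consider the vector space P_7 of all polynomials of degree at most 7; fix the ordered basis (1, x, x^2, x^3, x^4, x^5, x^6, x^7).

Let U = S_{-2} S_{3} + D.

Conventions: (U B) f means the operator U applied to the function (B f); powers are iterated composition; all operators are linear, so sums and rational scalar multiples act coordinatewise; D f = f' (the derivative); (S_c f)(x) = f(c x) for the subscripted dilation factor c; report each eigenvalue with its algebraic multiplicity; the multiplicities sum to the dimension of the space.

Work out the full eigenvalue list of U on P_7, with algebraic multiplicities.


λ = -279936 (multiplicity 1), λ = -7776 (multiplicity 1), λ = -216 (multiplicity 1), λ = -6 (multiplicity 1), λ = 1 (multiplicity 1), λ = 36 (multiplicity 1), λ = 1296 (multiplicity 1), λ = 46656 (multiplicity 1)

image of 1: 1
image of x: -6x + 1
image of x^2: 36x^2 + 2x
image of x^3: -216x^3 + 3x^2
image of x^4: 1296x^4 + 4x^3
image of x^5: -7776x^5 + 5x^4
image of x^6: 46656x^6 + 6x^5
image of x^7: -279936x^7 + 7x^6
the matrix is upper triangular; its diagonal is (1, -6, 36, -216, 1296, -7776, 46656, -279936)
for a triangular matrix the eigenvalues are the diagonal entries, with algebraic multiplicity their repetition count


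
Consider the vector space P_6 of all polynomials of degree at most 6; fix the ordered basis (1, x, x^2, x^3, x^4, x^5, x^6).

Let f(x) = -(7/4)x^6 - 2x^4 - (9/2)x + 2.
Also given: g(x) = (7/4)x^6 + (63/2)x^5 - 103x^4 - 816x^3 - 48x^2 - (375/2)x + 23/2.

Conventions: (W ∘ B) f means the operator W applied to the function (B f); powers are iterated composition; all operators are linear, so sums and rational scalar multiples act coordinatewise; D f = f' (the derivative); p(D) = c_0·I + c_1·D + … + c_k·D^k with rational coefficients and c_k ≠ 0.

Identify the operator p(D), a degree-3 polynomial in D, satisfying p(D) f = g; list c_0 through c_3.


c_0 = -1, c_1 = -3, c_2 = 2, c_3 = 4

D^0 f = -(7/4)x^6 - 2x^4 - (9/2)x + 2
D^1 f = -(21/2)x^5 - 8x^3 - 9/2
D^2 f = -(105/2)x^4 - 24x^2
D^3 f = -210x^3 - 48x
matching coefficients of g against c_0 f + c_1 Df + … from the top degree down determines the c_i
solution: c_0 = -1, c_1 = -3, c_2 = 2, c_3 = 4


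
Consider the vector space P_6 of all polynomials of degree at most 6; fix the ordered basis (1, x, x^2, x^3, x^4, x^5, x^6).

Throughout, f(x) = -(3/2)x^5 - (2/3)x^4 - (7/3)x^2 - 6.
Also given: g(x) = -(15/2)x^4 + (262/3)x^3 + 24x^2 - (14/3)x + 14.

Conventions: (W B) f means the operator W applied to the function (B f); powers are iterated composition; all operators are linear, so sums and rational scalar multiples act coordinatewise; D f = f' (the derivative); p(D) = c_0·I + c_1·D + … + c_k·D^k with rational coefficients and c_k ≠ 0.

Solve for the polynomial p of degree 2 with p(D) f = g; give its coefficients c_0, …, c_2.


D^0 f = -(3/2)x^5 - (2/3)x^4 - (7/3)x^2 - 6
D^1 f = -(15/2)x^4 - (8/3)x^3 - (14/3)x
D^2 f = -30x^3 - 8x^2 - 14/3
matching coefficients of g against c_0 f + c_1 Df + … from the top degree down determines the c_i
solution: c_0 = 0, c_1 = 1, c_2 = -3

c_0 = 0, c_1 = 1, c_2 = -3


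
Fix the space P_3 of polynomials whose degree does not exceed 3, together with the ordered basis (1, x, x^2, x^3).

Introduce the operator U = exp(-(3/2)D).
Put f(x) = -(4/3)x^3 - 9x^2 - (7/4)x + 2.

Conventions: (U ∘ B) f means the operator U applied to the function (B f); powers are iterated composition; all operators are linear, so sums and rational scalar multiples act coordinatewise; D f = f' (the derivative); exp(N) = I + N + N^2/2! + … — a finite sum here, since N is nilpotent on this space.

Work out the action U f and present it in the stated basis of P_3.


order-1 term: 6x^2 + 27x + 21/8
order-2 term: -9x - 81/4
order-3 term: 9/2
the series for exp(-(3/2)D) f terminates at order 3
exp(-(3/2)D) f = -(4/3)x^3 - 3x^2 + (65/4)x - 89/8

g(x) = -(4/3)x^3 - 3x^2 + (65/4)x - 89/8


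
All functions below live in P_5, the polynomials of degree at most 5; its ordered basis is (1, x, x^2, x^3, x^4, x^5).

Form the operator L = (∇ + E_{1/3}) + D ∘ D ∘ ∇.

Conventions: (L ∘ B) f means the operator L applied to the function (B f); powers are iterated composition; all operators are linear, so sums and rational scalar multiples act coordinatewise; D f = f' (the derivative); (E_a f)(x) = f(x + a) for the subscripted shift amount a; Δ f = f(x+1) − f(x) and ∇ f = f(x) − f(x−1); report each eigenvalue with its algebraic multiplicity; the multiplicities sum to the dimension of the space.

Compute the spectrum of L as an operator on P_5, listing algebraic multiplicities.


λ = 1 (multiplicity 6)

image of 1: 1
image of x: x + 4/3
image of x^2: x^2 + (8/3)x - 8/9
image of x^3: x^3 + 4x^2 - (8/3)x + 190/27
image of x^4: x^4 + (16/3)x^3 - (16/3)x^2 + (760/27)x - 1052/81
image of x^5: x^5 + (20/3)x^4 - (80/9)x^3 + (1900/27)x^2 - (5260/81)x + 5104/243
the matrix is upper triangular; its diagonal is (1, 1, 1, 1, 1, 1)
for a triangular matrix the eigenvalues are the diagonal entries, with algebraic multiplicity their repetition count


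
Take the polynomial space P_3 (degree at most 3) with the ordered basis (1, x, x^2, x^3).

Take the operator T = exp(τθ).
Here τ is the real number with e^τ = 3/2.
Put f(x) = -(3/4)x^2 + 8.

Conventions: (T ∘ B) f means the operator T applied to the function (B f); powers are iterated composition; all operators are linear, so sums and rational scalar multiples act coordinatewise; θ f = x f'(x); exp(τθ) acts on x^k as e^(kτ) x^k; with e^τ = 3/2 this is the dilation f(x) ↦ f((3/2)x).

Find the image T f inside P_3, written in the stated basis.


the result is g(x) = -(27/16)x^2 + 8

exp(τθ) x^k = e^(kτ) x^k; with e^τ = 3/2 this sends x^k to (3/2)^k x^k
x^2 ↦ 9/4 x^2
applying this coordinatewise to f: exp(τθ) f = -(27/16)x^2 + 8


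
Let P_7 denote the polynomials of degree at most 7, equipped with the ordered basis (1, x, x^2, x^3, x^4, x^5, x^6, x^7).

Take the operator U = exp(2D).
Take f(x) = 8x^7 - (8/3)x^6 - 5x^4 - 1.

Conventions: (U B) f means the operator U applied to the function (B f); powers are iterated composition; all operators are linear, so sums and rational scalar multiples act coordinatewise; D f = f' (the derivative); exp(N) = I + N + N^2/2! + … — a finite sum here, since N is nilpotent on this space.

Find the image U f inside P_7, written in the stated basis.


the result is g(x) = 8x^7 + (328/3)x^6 + 640x^5 + 2075x^4 + (12040/3)x^3 + 4616x^2 + 2912x + 2317/3

order-1 term: 112x^6 - 32x^5 - 40x^3
order-2 term: 672x^5 - 160x^4 - 120x^2
order-3 term: 2240x^4 - (1280/3)x^3 - 160x
order-4 term: 4480x^3 - 640x^2 - 80
order-5 term: 5376x^2 - 512x
order-6 term: 3584x - 512/3
order-7 term: 1024
the series for exp(2D) f terminates at order 7
exp(2D) f = 8x^7 + (328/3)x^6 + 640x^5 + 2075x^4 + (12040/3)x^3 + 4616x^2 + 2912x + 2317/3


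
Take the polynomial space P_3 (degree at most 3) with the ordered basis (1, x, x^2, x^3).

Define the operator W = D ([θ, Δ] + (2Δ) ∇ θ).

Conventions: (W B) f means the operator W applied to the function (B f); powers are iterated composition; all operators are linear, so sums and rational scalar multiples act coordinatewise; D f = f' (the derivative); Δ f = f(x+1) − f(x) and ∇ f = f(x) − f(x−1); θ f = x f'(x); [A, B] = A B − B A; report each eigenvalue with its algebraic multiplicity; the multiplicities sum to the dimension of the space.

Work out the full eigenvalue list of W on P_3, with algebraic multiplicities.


image of 1: 0
image of x: 0
image of x^2: -2
image of x^3: -6x + 30
the matrix is upper triangular; its diagonal is (0, 0, 0, 0)
for a triangular matrix the eigenvalues are the diagonal entries, with algebraic multiplicity their repetition count

λ = 0 (multiplicity 4)
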